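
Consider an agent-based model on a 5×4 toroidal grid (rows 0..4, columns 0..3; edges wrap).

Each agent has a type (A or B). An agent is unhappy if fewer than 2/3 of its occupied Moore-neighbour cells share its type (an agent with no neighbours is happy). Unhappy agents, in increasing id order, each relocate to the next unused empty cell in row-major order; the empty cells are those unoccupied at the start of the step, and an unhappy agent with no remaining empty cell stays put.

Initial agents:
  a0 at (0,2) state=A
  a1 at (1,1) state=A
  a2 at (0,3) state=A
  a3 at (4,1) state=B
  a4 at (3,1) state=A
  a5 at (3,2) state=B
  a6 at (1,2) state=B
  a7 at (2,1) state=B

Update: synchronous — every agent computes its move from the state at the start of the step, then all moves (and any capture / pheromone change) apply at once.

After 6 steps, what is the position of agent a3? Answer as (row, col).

(0, 3)

t=1: a0@(0,0):A a1@(0,1):A a2@(1,0):A a3@(1,3):B a4@(2,0):A a5@(3,2):B a6@(2,2):B a7@(2,3):B
t=2: a0@(0,0):A a1@(0,1):A a2@(0,2):A a3@(0,3):B a4@(1,1):A a5@(3,2):B a6@(2,2):B a7@(1,2):B
t=3: a0@(0,0):A a1@(0,1):A a2@(1,0):A a3@(1,3):B a4@(2,0):A a5@(3,2):B a6@(2,2):B a7@(2,1):B
t=4: a0@(0,0):A a1@(0,1):A a2@(0,2):A a3@(0,3):B a4@(1,1):A a5@(3,2):B a6@(2,2):B a7@(1,2):B
t=5: a0@(0,0):A a1@(0,1):A a2@(1,0):A a3@(1,3):B a4@(2,0):A a5@(3,2):B a6@(2,2):B a7@(2,1):B
t=6: a0@(0,0):A a1@(0,1):A a2@(0,2):A a3@(0,3):B a4@(1,1):A a5@(3,2):B a6@(2,2):B a7@(1,2):B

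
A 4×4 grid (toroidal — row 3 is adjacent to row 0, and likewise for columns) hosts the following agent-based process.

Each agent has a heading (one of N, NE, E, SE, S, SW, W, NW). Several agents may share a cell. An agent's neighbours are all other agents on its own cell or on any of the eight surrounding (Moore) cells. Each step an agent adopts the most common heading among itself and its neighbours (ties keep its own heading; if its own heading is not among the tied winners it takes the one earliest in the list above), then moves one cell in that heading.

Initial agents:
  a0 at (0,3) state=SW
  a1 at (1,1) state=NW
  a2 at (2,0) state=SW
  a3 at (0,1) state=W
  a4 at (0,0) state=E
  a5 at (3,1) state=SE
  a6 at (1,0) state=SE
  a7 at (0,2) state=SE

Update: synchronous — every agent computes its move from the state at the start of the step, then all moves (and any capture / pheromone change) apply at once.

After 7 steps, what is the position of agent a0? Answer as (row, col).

(3, 2)

t=1: a0@(1,0):SE a1@(2,2):SE a2@(3,1):SE a3@(1,2):SE a4@(1,1):SE a5@(0,2):SE a6@(2,3):SW a7@(1,3):SE
t=2: a0@(2,1):SE a1@(3,3):SE a2@(0,2):SE a3@(2,3):SE a4@(2,2):SE a5@(1,3):SE a6@(3,0):SE a7@(2,0):SE
t=3: a0@(3,2):SE a1@(0,0):SE a2@(1,3):SE a3@(3,0):SE a4@(3,3):SE a5@(2,0):SE a6@(0,1):SE a7@(3,1):SE
t=4: a0@(0,3):SE a1@(1,1):SE a2@(2,0):SE a3@(0,1):SE a4@(0,0):SE a5@(3,1):SE a6@(1,2):SE a7@(0,2):SE
t=5: a0@(1,0):SE a1@(2,2):SE a2@(3,1):SE a3@(1,2):SE a4@(1,1):SE a5@(0,2):SE a6@(2,3):SE a7@(1,3):SE
t=6: a0@(2,1):SE a1@(3,3):SE a2@(0,2):SE a3@(2,3):SE a4@(2,2):SE a5@(1,3):SE a6@(3,0):SE a7@(2,0):SE
t=7: a0@(3,2):SE a1@(0,0):SE a2@(1,3):SE a3@(3,0):SE a4@(3,3):SE a5@(2,0):SE a6@(0,1):SE a7@(3,1):SE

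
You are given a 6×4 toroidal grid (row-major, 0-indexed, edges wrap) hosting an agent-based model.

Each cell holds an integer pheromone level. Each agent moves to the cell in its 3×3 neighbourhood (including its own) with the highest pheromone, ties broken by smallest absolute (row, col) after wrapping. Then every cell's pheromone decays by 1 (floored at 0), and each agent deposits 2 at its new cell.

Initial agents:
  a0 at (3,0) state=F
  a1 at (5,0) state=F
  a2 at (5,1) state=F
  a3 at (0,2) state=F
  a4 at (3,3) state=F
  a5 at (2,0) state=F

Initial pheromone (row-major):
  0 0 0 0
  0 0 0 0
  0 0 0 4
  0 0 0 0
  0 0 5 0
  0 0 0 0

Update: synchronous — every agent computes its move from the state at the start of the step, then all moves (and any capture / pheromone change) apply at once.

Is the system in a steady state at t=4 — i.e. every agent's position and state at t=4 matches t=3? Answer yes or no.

t=1: a0@(2,3) a1@(0,0) a2@(4,2) a3@(0,1) a4@(4,2) a5@(2,3) | pheromone: 2 2 0 0 / 0 0 0 0 / 0 0 0 7 / 0 0 0 0 / 0 0 8 0 / 0 0 0 0
t=2: a0@(2,3) a1@(0,0) a2@(4,2) a3@(0,0) a4@(4,2) a5@(2,3) | pheromone: 5 1 0 0 / 0 0 0 0 / 0 0 0 10 / 0 0 0 0 / 0 0 11 0 / 0 0 0 0
t=3: a0@(2,3) a1@(0,0) a2@(4,2) a3@(0,0) a4@(4,2) a5@(2,3) | pheromone: 8 0 0 0 / 0 0 0 0 / 0 0 0 13 / 0 0 0 0 / 0 0 14 0 / 0 0 0 0
t=4: a0@(2,3) a1@(0,0) a2@(4,2) a3@(0,0) a4@(4,2) a5@(2,3) | pheromone: 11 0 0 0 / 0 0 0 0 / 0 0 0 16 / 0 0 0 0 / 0 0 17 0 / 0 0 0 0

yes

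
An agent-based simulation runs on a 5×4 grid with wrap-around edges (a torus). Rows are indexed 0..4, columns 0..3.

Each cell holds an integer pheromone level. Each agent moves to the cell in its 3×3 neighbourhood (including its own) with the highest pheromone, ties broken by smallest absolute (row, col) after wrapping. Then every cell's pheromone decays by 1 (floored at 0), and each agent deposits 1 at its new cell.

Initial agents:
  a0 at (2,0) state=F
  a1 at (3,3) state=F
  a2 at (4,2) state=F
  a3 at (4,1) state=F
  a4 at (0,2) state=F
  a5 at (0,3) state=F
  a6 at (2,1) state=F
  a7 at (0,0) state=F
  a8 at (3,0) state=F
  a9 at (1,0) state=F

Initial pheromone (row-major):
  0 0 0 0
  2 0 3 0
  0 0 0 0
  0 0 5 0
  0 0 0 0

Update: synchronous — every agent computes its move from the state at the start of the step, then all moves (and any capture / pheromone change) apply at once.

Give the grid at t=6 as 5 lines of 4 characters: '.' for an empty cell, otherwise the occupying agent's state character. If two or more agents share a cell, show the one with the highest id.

t=1: a0@(1,0) a1@(3,2) a2@(3,2) a3@(3,2) a4@(1,2) a5@(1,2) a6@(3,2) a7@(1,0) a8@(2,0) a9@(1,0) | pheromone: 0 0 0 0 / 4 0 4 0 / 1 0 0 0 / 0 0 8 0 / 0 0 0 0
t=2: a0@(1,0) a1@(3,2) a2@(3,2) a3@(3,2) a4@(1,2) a5@(1,2) a6@(3,2) a7@(1,0) a8@(1,0) a9@(1,0) | pheromone: 0 0 0 0 / 7 0 5 0 / 0 0 0 0 / 0 0 11 0 / 0 0 0 0
t=3: a0@(1,0) a1@(3,2) a2@(3,2) a3@(3,2) a4@(1,2) a5@(1,2) a6@(3,2) a7@(1,0) a8@(1,0) a9@(1,0) | pheromone: 0 0 0 0 / 10 0 6 0 / 0 0 0 0 / 0 0 14 0 / 0 0 0 0
t=4: a0@(1,0) a1@(3,2) a2@(3,2) a3@(3,2) a4@(1,2) a5@(1,2) a6@(3,2) a7@(1,0) a8@(1,0) a9@(1,0) | pheromone: 0 0 0 0 / 13 0 7 0 / 0 0 0 0 / 0 0 17 0 / 0 0 0 0
t=5: a0@(1,0) a1@(3,2) a2@(3,2) a3@(3,2) a4@(1,2) a5@(1,2) a6@(3,2) a7@(1,0) a8@(1,0) a9@(1,0) | pheromone: 0 0 0 0 / 16 0 8 0 / 0 0 0 0 / 0 0 20 0 / 0 0 0 0
t=6: a0@(1,0) a1@(3,2) a2@(3,2) a3@(3,2) a4@(1,2) a5@(1,2) a6@(3,2) a7@(1,0) a8@(1,0) a9@(1,0) | pheromone: 0 0 0 0 / 19 0 9 0 / 0 0 0 0 / 0 0 23 0 / 0 0 0 0

....
F.F.
....
..F.
....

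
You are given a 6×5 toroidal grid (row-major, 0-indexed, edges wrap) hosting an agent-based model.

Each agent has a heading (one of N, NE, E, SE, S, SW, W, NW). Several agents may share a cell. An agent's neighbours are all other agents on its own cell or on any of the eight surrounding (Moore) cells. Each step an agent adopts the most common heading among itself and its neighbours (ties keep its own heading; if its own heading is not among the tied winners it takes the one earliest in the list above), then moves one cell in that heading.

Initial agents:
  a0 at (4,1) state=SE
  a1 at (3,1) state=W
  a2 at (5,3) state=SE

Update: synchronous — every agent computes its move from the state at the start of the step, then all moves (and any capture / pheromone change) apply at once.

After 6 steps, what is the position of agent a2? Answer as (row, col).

t=1: a0@(5,2):SE a1@(3,0):W a2@(0,4):SE
t=2: a0@(0,3):SE a1@(3,4):W a2@(1,0):SE
t=3: a0@(1,4):SE a1@(3,3):W a2@(2,1):SE
t=4: a0@(2,0):SE a1@(3,2):W a2@(3,2):SE
t=5: a0@(3,1):SE a1@(3,1):W a2@(4,3):SE
t=6: a0@(4,2):SE a1@(3,0):W a2@(5,4):SE

(5, 4)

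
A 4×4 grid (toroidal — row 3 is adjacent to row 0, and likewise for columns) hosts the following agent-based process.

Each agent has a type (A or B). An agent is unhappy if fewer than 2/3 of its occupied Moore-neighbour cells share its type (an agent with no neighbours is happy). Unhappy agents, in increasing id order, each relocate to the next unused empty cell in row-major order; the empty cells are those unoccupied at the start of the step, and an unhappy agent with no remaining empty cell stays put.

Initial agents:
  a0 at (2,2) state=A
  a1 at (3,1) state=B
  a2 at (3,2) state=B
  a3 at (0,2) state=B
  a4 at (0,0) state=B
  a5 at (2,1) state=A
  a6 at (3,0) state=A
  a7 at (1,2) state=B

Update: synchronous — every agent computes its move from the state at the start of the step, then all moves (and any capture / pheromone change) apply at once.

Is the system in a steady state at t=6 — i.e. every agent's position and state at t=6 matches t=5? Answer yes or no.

t=1: a0@(0,1):A a1@(0,3):B a2@(1,0):B a3@(0,2):B a4@(1,1):B a5@(1,3):A a6@(2,0):A a7@(2,3):B
t=2: a0@(0,0):A a1@(0,3):B a2@(1,2):B a3@(2,1):B a4@(2,2):B a5@(3,0):A a6@(3,1):A a7@(3,2):B
t=3: a0@(0,0):A a1@(0,1):B a2@(1,2):B a3@(0,2):B a4@(2,2):B a5@(1,0):A a6@(1,1):A a7@(3,2):B
t=4: a0@(0,0):A a1@(0,3):B a2@(1,2):B a3@(0,2):B a4@(2,2):B a5@(1,0):A a6@(1,3):A a7@(3,2):B
t=5: a0@(0,0):A a1@(0,1):B a2@(1,2):B a3@(0,2):B a4@(2,2):B a5@(1,0):A a6@(1,1):A a7@(3,2):B
t=6: a0@(0,0):A a1@(0,3):B a2@(1,2):B a3@(0,2):B a4@(2,2):B a5@(1,0):A a6@(1,3):A a7@(3,2):B

no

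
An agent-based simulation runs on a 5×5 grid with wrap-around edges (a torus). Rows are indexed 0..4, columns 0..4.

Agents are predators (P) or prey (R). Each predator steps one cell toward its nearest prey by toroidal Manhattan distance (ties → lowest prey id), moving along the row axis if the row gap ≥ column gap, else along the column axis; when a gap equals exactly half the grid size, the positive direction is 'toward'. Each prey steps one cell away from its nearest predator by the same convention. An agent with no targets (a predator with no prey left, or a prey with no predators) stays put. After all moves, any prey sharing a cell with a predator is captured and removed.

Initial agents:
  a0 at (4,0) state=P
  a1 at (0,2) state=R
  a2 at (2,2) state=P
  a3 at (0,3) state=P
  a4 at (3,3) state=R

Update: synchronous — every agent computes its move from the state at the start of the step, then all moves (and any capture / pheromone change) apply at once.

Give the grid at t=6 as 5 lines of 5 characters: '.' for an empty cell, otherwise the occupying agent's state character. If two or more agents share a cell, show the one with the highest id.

t=1: a0@(4,1):P a1@(0,1):R a2@(1,2):P a3@(0,2):P a4@(4,3):R
t=2: a0@(0,1):P a1@(1,1):R a2@(0,2):P a3@(0,1):P a4@(4,4):R
t=3: a0@(1,1):P a1@(2,1):R a2@(1,2):P a3@(1,1):P a4@(4,3):R
t=4: a0@(2,1):P a1@(3,1):R a2@(2,2):P a3@(2,1):P a4@(3,3):R
t=5: a0@(3,1):P a1@(4,1):R a2@(3,2):P a3@(3,1):P a4@(4,3):R
t=6: a0@(4,1):P a1@(0,1):R a2@(4,2):P a3@(4,1):P a4@(0,3):R

.R.R.
.....
.....
.....
.PP..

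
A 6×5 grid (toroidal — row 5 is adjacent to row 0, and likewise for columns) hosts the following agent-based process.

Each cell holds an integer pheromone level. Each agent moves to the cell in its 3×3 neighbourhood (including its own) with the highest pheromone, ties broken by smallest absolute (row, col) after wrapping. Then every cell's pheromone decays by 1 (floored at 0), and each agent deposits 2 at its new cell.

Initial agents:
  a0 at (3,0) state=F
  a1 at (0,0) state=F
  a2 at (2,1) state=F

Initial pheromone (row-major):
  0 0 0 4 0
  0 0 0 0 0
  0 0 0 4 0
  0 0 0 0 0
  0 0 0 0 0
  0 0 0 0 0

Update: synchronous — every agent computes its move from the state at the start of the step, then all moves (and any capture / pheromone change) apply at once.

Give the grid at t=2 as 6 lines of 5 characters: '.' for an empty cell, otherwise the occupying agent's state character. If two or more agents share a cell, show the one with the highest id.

F....
F....
.....
.....
.....
.....

t=1: a0@(2,0) a1@(0,0) a2@(1,0) | pheromone: 2 0 0 3 0 / 2 0 0 0 0 / 2 0 0 3 0 / 0 0 0 0 0 / 0 0 0 0 0 / 0 0 0 0 0
t=2: a0@(1,0) a1@(0,0) a2@(0,0) | pheromone: 5 0 0 2 0 / 3 0 0 0 0 / 1 0 0 2 0 / 0 0 0 0 0 / 0 0 0 0 0 / 0 0 0 0 0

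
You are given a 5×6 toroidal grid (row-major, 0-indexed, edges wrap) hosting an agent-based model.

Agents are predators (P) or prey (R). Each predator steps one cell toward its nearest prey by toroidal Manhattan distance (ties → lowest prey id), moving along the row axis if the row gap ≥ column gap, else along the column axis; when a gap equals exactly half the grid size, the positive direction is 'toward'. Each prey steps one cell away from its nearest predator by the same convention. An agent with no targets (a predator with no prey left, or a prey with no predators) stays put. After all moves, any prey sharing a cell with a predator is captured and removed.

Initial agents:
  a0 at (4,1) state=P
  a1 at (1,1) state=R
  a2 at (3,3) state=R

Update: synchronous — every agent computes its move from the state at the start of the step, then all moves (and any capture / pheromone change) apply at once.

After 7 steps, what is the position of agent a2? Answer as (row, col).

t=1: a0@(0,1):P a1@(2,1):R a2@(3,4):R
t=2: a0@(1,1):P a1@(3,1):R a2@(3,3):R
t=3: a0@(2,1):P a1@(4,1):R a2@(4,3):R
t=4: a0@(3,1):P a1@(0,1):R a2@(0,3):R
t=5: a0@(4,1):P a1@(1,1):R a2@(1,3):R
t=6: a0@(0,1):P a1@(2,1):R a2@(2,3):R
t=7: a0@(1,1):P a1@(3,1):R a2@(3,3):R

(3, 3)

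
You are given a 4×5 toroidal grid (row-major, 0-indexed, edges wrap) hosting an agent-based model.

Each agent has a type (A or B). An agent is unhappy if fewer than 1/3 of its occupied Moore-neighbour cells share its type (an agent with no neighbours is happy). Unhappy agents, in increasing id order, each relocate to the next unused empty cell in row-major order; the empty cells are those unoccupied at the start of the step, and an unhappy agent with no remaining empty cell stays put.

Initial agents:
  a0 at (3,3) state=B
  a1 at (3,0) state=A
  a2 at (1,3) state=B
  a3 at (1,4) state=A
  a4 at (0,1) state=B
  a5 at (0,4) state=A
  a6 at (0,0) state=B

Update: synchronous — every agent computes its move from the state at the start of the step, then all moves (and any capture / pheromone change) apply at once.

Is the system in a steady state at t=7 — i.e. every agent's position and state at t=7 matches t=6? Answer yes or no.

yes

t=1: a0@(0,2):B a1@(3,0):A a2@(0,3):B a3@(1,4):A a4@(0,1):B a5@(0,4):A a6@(1,0):B
t=2: (unchanged — steady state)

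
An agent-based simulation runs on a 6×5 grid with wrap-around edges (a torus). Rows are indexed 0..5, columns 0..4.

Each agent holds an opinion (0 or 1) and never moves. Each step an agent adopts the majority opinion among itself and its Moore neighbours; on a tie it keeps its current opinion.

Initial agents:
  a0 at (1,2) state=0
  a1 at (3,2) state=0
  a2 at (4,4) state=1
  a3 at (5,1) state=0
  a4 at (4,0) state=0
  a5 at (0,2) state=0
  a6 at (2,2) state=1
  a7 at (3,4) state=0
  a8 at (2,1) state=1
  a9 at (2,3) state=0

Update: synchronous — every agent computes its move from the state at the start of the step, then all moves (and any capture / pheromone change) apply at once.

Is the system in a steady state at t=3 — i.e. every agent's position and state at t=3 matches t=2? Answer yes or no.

yes

t=1: a0@(1,2):0 a1@(3,2):0 a2@(4,4):0 a3@(5,1):0 a4@(4,0):0 a5@(0,2):0 a6@(2,2):0 a7@(3,4):0 a8@(2,1):1 a9@(2,3):0
t=2: a0@(1,2):0 a1@(3,2):0 a2@(4,4):0 a3@(5,1):0 a4@(4,0):0 a5@(0,2):0 a6@(2,2):0 a7@(3,4):0 a8@(2,1):0 a9@(2,3):0
t=3: (unchanged — steady state)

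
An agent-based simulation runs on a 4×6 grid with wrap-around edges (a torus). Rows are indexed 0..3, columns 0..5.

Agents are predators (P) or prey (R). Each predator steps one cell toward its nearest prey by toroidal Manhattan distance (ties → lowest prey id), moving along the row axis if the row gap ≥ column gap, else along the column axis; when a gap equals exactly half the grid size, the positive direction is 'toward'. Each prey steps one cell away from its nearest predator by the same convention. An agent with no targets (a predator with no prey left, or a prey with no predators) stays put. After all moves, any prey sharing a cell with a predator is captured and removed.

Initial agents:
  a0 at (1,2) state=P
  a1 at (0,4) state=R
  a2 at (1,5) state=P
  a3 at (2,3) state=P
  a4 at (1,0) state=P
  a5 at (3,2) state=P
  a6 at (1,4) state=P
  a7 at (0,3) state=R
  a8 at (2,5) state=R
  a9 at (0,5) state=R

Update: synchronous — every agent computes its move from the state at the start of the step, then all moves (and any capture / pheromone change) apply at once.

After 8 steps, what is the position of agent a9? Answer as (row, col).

t=1: a0@(0,2):P a1@(3,4):R a2@(2,5):P a3@(3,3):P a4@(2,0):P a5@(0,2):P a6@(0,4):P a8@(3,5):R a9@(3,5):R
t=2: a0@(0,3):P a2@(3,5):P a3@(3,4):P a4@(3,0):P a5@(0,3):P a6@(3,4):P a8@(0,5):R a9@(0,5):R
t=3: a0@(0,4):P a2@(0,5):P a3@(0,4):P a4@(0,0):P a5@(0,4):P a6@(0,4):P a8@(1,5):R a9@(1,5):R
t=4: a0@(1,4):P a2@(1,5):P a3@(1,4):P a4@(1,0):P a5@(1,4):P a6@(1,4):P a8@(2,5):R a9@(2,5):R
t=5: a0@(2,4):P a2@(2,5):P a3@(2,4):P a4@(2,0):P a5@(2,4):P a6@(2,4):P a8@(3,5):R a9@(3,5):R
t=6: a0@(3,4):P a2@(3,5):P a3@(3,4):P a4@(3,0):P a5@(3,4):P a6@(3,4):P a8@(0,5):R a9@(0,5):R
t=7: a0@(0,4):P a2@(0,5):P a3@(0,4):P a4@(0,0):P a5@(0,4):P a6@(0,4):P a8@(1,5):R a9@(1,5):R
t=8: a0@(1,4):P a2@(1,5):P a3@(1,4):P a4@(1,0):P a5@(1,4):P a6@(1,4):P a8@(2,5):R a9@(2,5):R

(2, 5)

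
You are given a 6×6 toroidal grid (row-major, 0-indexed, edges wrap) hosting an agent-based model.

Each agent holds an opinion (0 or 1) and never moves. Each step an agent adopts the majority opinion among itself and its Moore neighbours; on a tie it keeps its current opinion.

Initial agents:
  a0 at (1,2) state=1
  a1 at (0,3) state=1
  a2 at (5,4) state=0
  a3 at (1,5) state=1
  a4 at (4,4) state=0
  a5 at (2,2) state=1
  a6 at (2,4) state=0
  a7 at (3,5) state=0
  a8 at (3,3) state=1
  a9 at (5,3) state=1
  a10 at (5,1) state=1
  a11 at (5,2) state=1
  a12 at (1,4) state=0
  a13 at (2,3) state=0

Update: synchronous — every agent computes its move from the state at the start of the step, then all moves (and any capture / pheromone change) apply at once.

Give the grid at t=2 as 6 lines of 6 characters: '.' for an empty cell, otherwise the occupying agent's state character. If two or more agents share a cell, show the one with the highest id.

t=1: a0@(1,2):1 a1@(0,3):1 a2@(5,4):0 a3@(1,5):0 a4@(4,4):0 a5@(2,2):1 a6@(2,4):0 a7@(3,5):0 a8@(3,3):0 a9@(5,3):1 a10@(5,1):1 a11@(5,2):1 a12@(1,4):0 a13@(2,3):0
t=2: (unchanged — steady state)

...1..
..1.00
..100.
...0.0
....0.
.1110.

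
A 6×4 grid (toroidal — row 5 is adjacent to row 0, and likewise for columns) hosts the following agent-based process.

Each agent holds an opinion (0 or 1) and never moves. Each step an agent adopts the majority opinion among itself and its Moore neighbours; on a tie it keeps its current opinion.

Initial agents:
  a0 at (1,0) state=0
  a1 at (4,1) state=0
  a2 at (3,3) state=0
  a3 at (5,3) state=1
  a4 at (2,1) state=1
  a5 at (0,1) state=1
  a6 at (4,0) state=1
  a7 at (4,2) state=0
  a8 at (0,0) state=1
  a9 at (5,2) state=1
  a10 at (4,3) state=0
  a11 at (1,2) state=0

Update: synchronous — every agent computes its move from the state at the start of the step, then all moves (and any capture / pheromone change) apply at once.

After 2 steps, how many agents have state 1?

7

t=1: a0@(1,0):1 a1@(4,1):0 a2@(3,3):0 a3@(5,3):1 a4@(2,1):0 a5@(0,1):1 a6@(4,0):0 a7@(4,2):0 a8@(0,0):1 a9@(5,2):1 a10@(4,3):0 a11@(1,2):1
t=2: a0@(1,0):1 a1@(4,1):0 a2@(3,3):0 a3@(5,3):1 a4@(2,1):1 a5@(0,1):1 a6@(4,0):0 a7@(4,2):0 a8@(0,0):1 a9@(5,2):1 a10@(4,3):0 a11@(1,2):1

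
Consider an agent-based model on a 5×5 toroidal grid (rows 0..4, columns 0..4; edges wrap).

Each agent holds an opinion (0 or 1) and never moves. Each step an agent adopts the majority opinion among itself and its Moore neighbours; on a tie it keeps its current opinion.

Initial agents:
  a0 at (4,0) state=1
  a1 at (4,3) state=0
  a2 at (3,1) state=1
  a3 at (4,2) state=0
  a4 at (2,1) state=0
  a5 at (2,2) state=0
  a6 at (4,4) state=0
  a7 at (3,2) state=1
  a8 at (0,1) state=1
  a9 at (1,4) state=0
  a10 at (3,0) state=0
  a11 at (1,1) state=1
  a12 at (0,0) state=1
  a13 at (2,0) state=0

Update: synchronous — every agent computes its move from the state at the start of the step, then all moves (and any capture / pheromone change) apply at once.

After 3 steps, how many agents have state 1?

t=1: a0@(4,0):1 a1@(4,3):0 a2@(3,1):0 a3@(4,2):1 a4@(2,1):0 a5@(2,2):1 a6@(4,4):0 a7@(3,2):0 a8@(0,1):1 a9@(1,4):0 a10@(3,0):0 a11@(1,1):1 a12@(0,0):1 a13@(2,0):0
t=2: a0@(4,0):1 a1@(4,3):0 a2@(3,1):0 a3@(4,2):0 a4@(2,1):0 a5@(2,2):0 a6@(4,4):0 a7@(3,2):0 a8@(0,1):1 a9@(1,4):0 a10@(3,0):0 a11@(1,1):1 a12@(0,0):1 a13@(2,0):0
t=3: (unchanged — steady state)

4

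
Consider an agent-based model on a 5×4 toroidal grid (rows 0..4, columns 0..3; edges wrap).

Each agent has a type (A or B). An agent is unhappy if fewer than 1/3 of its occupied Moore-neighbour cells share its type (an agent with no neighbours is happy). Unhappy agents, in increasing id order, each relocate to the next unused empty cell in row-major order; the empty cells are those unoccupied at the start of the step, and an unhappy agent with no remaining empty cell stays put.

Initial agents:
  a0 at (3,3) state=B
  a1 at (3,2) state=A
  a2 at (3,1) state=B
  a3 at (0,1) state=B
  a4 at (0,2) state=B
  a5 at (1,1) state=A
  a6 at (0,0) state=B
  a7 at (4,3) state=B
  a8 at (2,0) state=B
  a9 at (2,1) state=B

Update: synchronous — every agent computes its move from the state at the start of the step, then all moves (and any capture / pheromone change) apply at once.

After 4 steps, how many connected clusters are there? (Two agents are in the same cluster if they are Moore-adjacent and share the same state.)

2

t=1: a0@(3,3):B a1@(0,3):A a2@(3,1):B a3@(0,1):B a4@(0,2):B a5@(1,0):A a6@(0,0):B a7@(4,3):B a8@(2,0):B a9@(2,1):B
t=2: a0@(3,3):B a1@(1,1):A a2@(3,1):B a3@(0,1):B a4@(0,2):B a5@(1,2):A a6@(0,0):B a7@(4,3):B a8@(2,0):B a9@(2,1):B
t=3: a0@(3,3):B a1@(0,3):A a2@(3,1):B a3@(0,1):B a4@(0,2):B a5@(1,0):A a6@(0,0):B a7@(4,3):B a8@(2,0):B a9@(2,1):B
t=4: a0@(3,3):B a1@(1,1):A a2@(3,1):B a3@(0,1):B a4@(0,2):B a5@(1,2):A a6@(0,0):B a7@(4,3):B a8@(2,0):B a9@(2,1):B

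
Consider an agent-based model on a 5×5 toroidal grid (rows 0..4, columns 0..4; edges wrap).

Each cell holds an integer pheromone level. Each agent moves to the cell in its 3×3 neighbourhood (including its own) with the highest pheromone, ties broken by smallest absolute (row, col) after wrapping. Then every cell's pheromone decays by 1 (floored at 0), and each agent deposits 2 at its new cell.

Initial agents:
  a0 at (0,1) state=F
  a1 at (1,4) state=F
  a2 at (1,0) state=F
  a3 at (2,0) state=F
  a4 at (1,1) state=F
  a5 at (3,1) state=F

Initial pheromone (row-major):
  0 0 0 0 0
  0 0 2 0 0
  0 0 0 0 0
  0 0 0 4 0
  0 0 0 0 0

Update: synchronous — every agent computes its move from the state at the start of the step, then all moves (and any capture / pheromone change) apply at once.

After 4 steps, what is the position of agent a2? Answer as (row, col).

(0, 0)

t=1: a0@(1,2) a1@(0,0) a2@(0,0) a3@(1,0) a4@(1,2) a5@(2,0) | pheromone: 4 0 0 0 0 / 2 0 5 0 0 / 2 0 0 0 0 / 0 0 0 3 0 / 0 0 0 0 0
t=2: a0@(1,2) a1@(0,0) a2@(0,0) a3@(0,0) a4@(1,2) a5@(1,0) | pheromone: 9 0 0 0 0 / 3 0 8 0 0 / 1 0 0 0 0 / 0 0 0 2 0 / 0 0 0 0 0
t=3: a0@(1,2) a1@(0,0) a2@(0,0) a3@(0,0) a4@(1,2) a5@(0,0) | pheromone: 16 0 0 0 0 / 2 0 11 0 0 / 0 0 0 0 0 / 0 0 0 1 0 / 0 0 0 0 0
t=4: a0@(1,2) a1@(0,0) a2@(0,0) a3@(0,0) a4@(1,2) a5@(0,0) | pheromone: 23 0 0 0 0 / 1 0 14 0 0 / 0 0 0 0 0 / 0 0 0 0 0 / 0 0 0 0 0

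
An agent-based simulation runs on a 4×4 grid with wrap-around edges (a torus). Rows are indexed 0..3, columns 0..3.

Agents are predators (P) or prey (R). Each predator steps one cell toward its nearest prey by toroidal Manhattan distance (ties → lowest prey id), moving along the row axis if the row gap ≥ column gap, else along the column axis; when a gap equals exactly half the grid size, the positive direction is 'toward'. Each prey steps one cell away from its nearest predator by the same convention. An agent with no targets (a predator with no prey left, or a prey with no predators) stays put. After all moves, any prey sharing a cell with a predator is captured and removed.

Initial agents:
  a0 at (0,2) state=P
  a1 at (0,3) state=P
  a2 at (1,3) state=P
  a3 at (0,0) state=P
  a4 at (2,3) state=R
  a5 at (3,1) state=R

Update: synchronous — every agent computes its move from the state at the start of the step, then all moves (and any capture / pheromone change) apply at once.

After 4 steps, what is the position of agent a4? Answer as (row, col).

t=1: a0@(3,2):P a1@(1,3):P a2@(2,3):P a3@(3,0):P a4@(3,3):R a5@(2,1):R
t=2: a0@(3,3):P a1@(2,3):P a2@(3,3):P a3@(3,3):P a4@(3,0):R a5@(1,1):R
t=3: a0@(3,0):P a1@(3,3):P a2@(3,0):P a3@(3,0):P a4@(3,1):R a5@(1,0):R
t=4: a0@(3,1):P a1@(3,0):P a2@(3,1):P a3@(3,1):P a4@(3,2):R a5@(0,0):R

(3, 2)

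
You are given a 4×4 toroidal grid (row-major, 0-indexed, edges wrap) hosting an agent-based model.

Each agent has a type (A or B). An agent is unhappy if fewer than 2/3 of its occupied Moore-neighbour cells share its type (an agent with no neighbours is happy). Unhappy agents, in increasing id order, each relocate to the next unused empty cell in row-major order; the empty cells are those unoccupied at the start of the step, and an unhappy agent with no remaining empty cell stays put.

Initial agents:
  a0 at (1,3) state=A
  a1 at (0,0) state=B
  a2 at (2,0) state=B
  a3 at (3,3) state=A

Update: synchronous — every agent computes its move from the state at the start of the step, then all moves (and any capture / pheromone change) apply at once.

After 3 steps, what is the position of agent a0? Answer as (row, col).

t=1: a0@(0,1):A a1@(0,2):B a2@(0,3):B a3@(1,0):A
t=2: a0@(0,0):A a1@(1,1):B a2@(1,2):B a3@(1,3):A
t=3: a0@(0,1):A a1@(0,2):B a2@(0,3):B a3@(1,0):A

(0, 1)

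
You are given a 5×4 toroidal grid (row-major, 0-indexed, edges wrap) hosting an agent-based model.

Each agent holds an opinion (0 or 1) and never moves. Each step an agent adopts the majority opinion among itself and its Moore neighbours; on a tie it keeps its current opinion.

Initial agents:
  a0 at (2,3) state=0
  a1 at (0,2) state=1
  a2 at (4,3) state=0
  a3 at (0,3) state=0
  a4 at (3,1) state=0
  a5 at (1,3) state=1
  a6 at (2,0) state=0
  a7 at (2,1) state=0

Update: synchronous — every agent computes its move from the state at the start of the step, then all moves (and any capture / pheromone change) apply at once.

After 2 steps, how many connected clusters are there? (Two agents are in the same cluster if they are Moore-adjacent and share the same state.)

t=1: a0@(2,3):0 a1@(0,2):1 a2@(4,3):0 a3@(0,3):0 a4@(3,1):0 a5@(1,3):0 a6@(2,0):0 a7@(2,1):0
t=2: a0@(2,3):0 a1@(0,2):0 a2@(4,3):0 a3@(0,3):0 a4@(3,1):0 a5@(1,3):0 a6@(2,0):0 a7@(2,1):0

1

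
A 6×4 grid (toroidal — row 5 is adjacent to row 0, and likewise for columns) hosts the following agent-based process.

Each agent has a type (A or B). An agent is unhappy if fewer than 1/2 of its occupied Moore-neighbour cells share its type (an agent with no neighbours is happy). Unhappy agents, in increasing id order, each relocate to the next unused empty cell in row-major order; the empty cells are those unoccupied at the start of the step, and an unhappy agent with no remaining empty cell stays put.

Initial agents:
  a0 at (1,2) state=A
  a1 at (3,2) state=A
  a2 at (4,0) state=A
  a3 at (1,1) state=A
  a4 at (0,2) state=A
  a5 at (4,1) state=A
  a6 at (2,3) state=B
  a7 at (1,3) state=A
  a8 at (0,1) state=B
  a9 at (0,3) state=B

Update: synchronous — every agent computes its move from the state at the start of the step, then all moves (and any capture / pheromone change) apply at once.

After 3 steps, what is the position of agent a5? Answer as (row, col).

t=1: a0@(1,2):A a1@(3,2):A a2@(4,0):A a3@(1,1):A a4@(0,2):A a5@(4,1):A a6@(0,0):B a7@(1,3):A a8@(1,0):B a9@(2,0):B
t=2: a0@(1,2):A a1@(3,2):A a2@(4,0):A a3@(0,1):A a4@(0,2):A a5@(4,1):A a6@(0,3):B a7@(2,1):A a8@(1,0):B a9@(2,2):B
t=3: a0@(1,2):A a1@(3,2):A a2@(4,0):A a3@(0,1):A a4@(0,2):A a5@(4,1):A a6@(0,0):B a7@(2,1):A a8@(1,1):B a9@(1,3):B

(4, 1)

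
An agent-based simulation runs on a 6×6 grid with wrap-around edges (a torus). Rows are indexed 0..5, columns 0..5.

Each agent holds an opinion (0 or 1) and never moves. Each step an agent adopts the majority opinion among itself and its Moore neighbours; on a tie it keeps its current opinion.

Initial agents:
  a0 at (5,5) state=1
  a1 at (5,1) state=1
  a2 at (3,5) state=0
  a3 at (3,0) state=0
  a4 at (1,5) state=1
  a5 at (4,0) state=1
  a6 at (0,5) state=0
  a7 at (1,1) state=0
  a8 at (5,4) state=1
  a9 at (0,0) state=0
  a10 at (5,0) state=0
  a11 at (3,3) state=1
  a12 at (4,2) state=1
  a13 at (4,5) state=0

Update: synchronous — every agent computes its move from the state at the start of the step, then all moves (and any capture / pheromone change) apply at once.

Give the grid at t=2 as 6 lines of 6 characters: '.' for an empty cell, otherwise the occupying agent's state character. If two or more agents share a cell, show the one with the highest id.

0....0
.0...0
......
0..1.0
0.1..0
00..00

t=1: a0@(5,5):0 a1@(5,1):1 a2@(3,5):0 a3@(3,0):0 a4@(1,5):0 a5@(4,0):0 a6@(0,5):0 a7@(1,1):0 a8@(5,4):1 a9@(0,0):0 a10@(5,0):0 a11@(3,3):1 a12@(4,2):1 a13@(4,5):0
t=2: a0@(5,5):0 a1@(5,1):0 a2@(3,5):0 a3@(3,0):0 a4@(1,5):0 a5@(4,0):0 a6@(0,5):0 a7@(1,1):0 a8@(5,4):0 a9@(0,0):0 a10@(5,0):0 a11@(3,3):1 a12@(4,2):1 a13@(4,5):0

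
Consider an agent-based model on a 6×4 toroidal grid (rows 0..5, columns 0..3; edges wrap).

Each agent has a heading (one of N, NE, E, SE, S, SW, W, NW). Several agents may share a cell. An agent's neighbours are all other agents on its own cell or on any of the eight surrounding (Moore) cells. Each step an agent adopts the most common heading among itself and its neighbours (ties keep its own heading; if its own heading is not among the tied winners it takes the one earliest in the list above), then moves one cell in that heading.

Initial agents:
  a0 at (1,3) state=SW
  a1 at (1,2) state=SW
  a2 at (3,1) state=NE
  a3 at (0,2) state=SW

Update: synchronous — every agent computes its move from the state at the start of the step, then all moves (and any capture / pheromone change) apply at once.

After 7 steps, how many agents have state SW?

t=1: a0@(2,2):SW a1@(2,1):SW a2@(2,2):NE a3@(1,1):SW
t=2: a0@(3,1):SW a1@(3,0):SW a2@(3,1):SW a3@(2,0):SW
t=3: a0@(4,0):SW a1@(4,3):SW a2@(4,0):SW a3@(3,3):SW
t=4: a0@(5,3):SW a1@(5,2):SW a2@(5,3):SW a3@(4,2):SW
t=5: a0@(0,2):SW a1@(0,1):SW a2@(0,2):SW a3@(5,1):SW
t=6: a0@(1,1):SW a1@(1,0):SW a2@(1,1):SW a3@(0,0):SW
t=7: a0@(2,0):SW a1@(2,3):SW a2@(2,0):SW a3@(1,3):SW

4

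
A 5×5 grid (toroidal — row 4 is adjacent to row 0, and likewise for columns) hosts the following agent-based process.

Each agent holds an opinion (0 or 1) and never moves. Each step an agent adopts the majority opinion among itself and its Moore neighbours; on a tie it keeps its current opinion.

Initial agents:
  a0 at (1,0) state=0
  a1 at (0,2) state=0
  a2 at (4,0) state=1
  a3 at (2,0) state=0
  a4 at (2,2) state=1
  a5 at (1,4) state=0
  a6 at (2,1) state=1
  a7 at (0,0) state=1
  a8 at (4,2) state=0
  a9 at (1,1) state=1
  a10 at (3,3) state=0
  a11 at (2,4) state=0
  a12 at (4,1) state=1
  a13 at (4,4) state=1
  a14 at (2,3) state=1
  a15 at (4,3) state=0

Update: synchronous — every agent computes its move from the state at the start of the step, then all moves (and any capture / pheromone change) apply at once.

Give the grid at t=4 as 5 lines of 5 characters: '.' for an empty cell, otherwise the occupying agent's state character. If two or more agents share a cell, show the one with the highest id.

1.0..
01..0
01100
...0.
11001

t=1: a0@(1,0):0 a1@(0,2):0 a2@(4,0):1 a3@(2,0):0 a4@(2,2):1 a5@(1,4):0 a6@(2,1):1 a7@(0,0):1 a8@(4,2):0 a9@(1,1):1 a10@(3,3):0 a11@(2,4):0 a12@(4,1):1 a13@(4,4):1 a14@(2,3):0 a15@(4,3):0
t=2: (unchanged — steady state)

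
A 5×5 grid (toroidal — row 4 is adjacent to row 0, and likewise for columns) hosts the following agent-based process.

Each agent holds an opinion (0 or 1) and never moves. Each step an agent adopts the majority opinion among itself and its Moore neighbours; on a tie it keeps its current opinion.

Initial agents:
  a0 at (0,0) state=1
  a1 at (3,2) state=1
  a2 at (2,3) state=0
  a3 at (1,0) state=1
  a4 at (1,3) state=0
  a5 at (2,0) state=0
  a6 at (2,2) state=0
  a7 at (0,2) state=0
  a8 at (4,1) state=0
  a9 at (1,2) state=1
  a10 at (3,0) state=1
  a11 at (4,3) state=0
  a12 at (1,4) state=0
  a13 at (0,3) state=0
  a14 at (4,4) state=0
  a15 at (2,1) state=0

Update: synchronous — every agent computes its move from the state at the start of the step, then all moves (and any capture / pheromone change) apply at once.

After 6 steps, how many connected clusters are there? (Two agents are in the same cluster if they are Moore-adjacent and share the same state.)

t=1: a0@(0,0):0 a1@(3,2):0 a2@(2,3):0 a3@(1,0):0 a4@(1,3):0 a5@(2,0):0 a6@(2,2):0 a7@(0,2):0 a8@(4,1):1 a9@(1,2):0 a10@(3,0):0 a11@(4,3):0 a12@(1,4):0 a13@(0,3):0 a14@(4,4):0 a15@(2,1):1
t=2: a0@(0,0):0 a1@(3,2):0 a2@(2,3):0 a3@(1,0):0 a4@(1,3):0 a5@(2,0):0 a6@(2,2):0 a7@(0,2):0 a8@(4,1):0 a9@(1,2):0 a10@(3,0):0 a11@(4,3):0 a12@(1,4):0 a13@(0,3):0 a14@(4,4):0 a15@(2,1):0
t=3: (unchanged — steady state)

1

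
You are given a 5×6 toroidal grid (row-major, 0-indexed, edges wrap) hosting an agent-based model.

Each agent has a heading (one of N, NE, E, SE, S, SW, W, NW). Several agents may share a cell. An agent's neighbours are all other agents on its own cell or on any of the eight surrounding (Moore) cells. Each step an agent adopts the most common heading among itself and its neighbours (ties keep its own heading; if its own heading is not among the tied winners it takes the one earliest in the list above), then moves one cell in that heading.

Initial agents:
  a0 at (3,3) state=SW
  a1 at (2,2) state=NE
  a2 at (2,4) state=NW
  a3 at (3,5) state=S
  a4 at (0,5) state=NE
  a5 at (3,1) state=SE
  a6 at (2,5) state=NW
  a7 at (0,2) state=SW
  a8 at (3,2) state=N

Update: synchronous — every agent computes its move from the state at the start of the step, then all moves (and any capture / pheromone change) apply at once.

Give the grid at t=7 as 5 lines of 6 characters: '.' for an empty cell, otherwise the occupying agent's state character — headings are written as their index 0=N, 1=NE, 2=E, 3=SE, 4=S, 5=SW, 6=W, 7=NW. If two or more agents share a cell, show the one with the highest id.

..777.
...77.
.5....
1.....
......

t=1: a0@(4,2):SW a1@(1,3):NE a2@(1,3):NW a3@(2,4):NW a4@(4,0):NE a5@(4,2):SE a6@(1,4):NW a7@(1,1):SW a8@(2,2):N
t=2: a0@(0,1):SW a1@(0,2):NW a2@(0,2):NW a3@(1,3):NW a4@(3,1):NE a5@(0,3):SE a6@(0,3):NW a7@(2,0):SW a8@(1,2):N
t=3: a0@(4,0):NW a1@(4,1):NW a2@(4,1):NW a3@(0,2):NW a4@(2,2):NE a5@(4,2):NW a6@(4,2):NW a7@(3,5):SW a8@(0,1):NW
t=4: a0@(3,5):NW a1@(3,0):NW a2@(3,0):NW a3@(4,1):NW a4@(1,3):NE a5@(3,1):NW a6@(3,1):NW a7@(4,4):SW a8@(4,0):NW
t=5: a0@(2,4):NW a1@(2,5):NW a2@(2,5):NW a3@(3,0):NW a4@(0,4):NE a5@(2,0):NW a6@(2,0):NW a7@(0,3):SW a8@(3,5):NW
t=6: a0@(1,3):NW a1@(1,4):NW a2@(1,4):NW a3@(2,5):NW a4@(4,5):NE a5@(1,5):NW a6@(1,5):NW a7@(1,2):SW a8@(2,4):NW
t=7: a0@(0,2):NW a1@(0,3):NW a2@(0,3):NW a3@(1,4):NW a4@(3,0):NE a5@(0,4):NW a6@(0,4):NW a7@(2,1):SW a8@(1,3):NW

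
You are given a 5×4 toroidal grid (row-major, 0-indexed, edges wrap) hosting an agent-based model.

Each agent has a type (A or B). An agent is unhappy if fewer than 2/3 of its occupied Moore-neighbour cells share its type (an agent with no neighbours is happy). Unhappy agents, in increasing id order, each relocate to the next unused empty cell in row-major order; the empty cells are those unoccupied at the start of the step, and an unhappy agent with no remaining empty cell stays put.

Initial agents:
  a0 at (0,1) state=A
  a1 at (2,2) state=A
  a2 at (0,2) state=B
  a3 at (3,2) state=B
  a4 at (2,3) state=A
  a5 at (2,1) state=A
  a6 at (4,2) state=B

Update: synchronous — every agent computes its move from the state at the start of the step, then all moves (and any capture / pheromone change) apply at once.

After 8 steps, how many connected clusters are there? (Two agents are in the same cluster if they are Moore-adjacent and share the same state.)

t=1: a0@(0,0):A a1@(2,2):A a2@(0,3):B a3@(1,0):B a4@(1,1):A a5@(1,2):A a6@(4,2):B
t=2: a0@(0,1):A a1@(2,2):A a2@(0,2):B a3@(1,3):B a4@(1,1):A a5@(1,2):A a6@(4,2):B
t=3: a0@(0,0):A a1@(2,2):A a2@(0,3):B a3@(1,0):B a4@(1,1):A a5@(2,0):A a6@(2,1):B
t=4: a0@(0,1):A a1@(0,2):A a2@(1,2):B a3@(1,3):B a4@(2,3):A a5@(3,0):A a6@(3,1):B
t=5: a0@(0,0):A a1@(0,3):A a2@(1,0):B a3@(1,1):B a4@(2,0):A a5@(2,1):A a6@(2,2):B
t=6: a0@(0,1):A a1@(0,2):A a2@(1,2):B a3@(1,3):B a4@(2,3):A a5@(3,0):A a6@(3,1):B
t=7: a0@(0,0):A a1@(0,3):A a2@(1,0):B a3@(1,1):B a4@(2,0):A a5@(2,1):A a6@(2,2):B
t=8: a0@(0,1):A a1@(0,2):A a2@(1,2):B a3@(1,3):B a4@(2,3):A a5@(3,0):A a6@(3,1):B

4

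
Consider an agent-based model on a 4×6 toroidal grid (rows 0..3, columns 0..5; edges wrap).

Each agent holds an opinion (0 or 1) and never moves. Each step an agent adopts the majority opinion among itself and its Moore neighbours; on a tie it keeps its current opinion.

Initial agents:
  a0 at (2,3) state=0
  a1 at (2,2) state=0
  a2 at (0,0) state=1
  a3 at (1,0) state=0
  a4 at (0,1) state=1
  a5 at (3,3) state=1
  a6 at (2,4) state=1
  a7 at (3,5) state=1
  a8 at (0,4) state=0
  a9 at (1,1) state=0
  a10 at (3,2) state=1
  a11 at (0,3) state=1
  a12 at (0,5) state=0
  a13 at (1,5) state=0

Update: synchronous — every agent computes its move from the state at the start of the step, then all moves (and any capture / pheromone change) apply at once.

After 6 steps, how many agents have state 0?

8

t=1: a0@(2,3):1 a1@(2,2):0 a2@(0,0):0 a3@(1,0):0 a4@(0,1):1 a5@(3,3):1 a6@(2,4):1 a7@(3,5):1 a8@(0,4):0 a9@(1,1):0 a10@(3,2):1 a11@(0,3):1 a12@(0,5):0 a13@(1,5):0
t=2: a0@(2,3):1 a1@(2,2):1 a2@(0,0):0 a3@(1,0):0 a4@(0,1):0 a5@(3,3):1 a6@(2,4):1 a7@(3,5):0 a8@(0,4):0 a9@(1,1):0 a10@(3,2):1 a11@(0,3):1 a12@(0,5):0 a13@(1,5):0
t=3: (unchanged — steady state)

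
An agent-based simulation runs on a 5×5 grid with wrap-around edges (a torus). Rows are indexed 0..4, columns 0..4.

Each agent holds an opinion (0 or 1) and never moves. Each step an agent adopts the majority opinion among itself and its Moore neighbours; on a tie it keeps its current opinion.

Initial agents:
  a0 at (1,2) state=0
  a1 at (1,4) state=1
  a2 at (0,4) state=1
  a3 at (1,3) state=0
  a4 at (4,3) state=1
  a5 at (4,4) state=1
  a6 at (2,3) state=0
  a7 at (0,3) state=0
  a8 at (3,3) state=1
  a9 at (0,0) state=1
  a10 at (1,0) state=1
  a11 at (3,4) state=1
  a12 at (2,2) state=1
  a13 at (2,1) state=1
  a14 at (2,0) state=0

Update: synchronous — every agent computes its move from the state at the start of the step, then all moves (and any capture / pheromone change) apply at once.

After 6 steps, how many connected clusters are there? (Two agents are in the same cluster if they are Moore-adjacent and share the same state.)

t=1: a0@(1,2):0 a1@(1,4):1 a2@(0,4):1 a3@(1,3):0 a4@(4,3):1 a5@(4,4):1 a6@(2,3):1 a7@(0,3):1 a8@(3,3):1 a9@(0,0):1 a10@(1,0):1 a11@(3,4):1 a12@(2,2):1 a13@(2,1):1 a14@(2,0):1
t=2: a0@(1,2):1 a1@(1,4):1 a2@(0,4):1 a3@(1,3):1 a4@(4,3):1 a5@(4,4):1 a6@(2,3):1 a7@(0,3):1 a8@(3,3):1 a9@(0,0):1 a10@(1,0):1 a11@(3,4):1 a12@(2,2):1 a13@(2,1):1 a14@(2,0):1
t=3: (unchanged — steady state)

1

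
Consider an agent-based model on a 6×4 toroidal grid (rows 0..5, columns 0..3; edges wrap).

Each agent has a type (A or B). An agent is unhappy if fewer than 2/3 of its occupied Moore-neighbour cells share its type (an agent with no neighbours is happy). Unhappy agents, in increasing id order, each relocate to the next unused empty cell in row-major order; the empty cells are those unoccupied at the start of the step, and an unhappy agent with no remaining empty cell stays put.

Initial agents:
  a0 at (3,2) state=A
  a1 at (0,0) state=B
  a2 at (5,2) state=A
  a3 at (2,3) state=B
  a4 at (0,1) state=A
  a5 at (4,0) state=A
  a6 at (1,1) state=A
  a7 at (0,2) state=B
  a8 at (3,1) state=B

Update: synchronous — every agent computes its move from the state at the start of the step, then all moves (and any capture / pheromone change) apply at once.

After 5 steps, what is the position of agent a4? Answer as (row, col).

t=1: a0@(0,3):A a1@(1,0):B a2@(1,2):A a3@(1,3):B a4@(2,0):A a5@(2,1):A a6@(2,2):A a7@(3,0):B a8@(3,3):B
t=2: a0@(0,0):A a1@(0,1):B a2@(1,2):A a3@(0,2):B a4@(1,1):A a5@(2,3):A a6@(3,1):A a7@(3,2):B a8@(4,0):B
t=3: a0@(0,3):A a1@(1,0):B a2@(1,3):A a3@(2,0):B a4@(2,1):A a5@(2,2):A a6@(3,0):A a7@(3,3):B a8@(4,1):B
t=4: a0@(0,0):A a1@(0,1):B a2@(0,2):A a3@(1,1):B a4@(1,2):A a5@(2,2):A a6@(2,3):A a7@(3,1):B a8@(3,2):B
t=5: a0@(0,3):A a1@(1,0):B a2@(1,3):A a3@(2,0):B a4@(2,1):A a5@(3,0):A a6@(2,3):A a7@(3,3):B a8@(4,0):B

(2, 1)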